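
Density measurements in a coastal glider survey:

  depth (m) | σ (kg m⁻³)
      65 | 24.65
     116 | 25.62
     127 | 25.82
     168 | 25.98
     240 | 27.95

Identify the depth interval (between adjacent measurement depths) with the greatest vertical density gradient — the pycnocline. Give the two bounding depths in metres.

Compute the density gradient over each adjacent pair:
  65–116 m: Δρ/Δz = 0.97/51 = 0.019 kg m⁻⁴
  116–127 m: Δρ/Δz = 0.20/11 = 0.018 kg m⁻⁴
  127–168 m: Δρ/Δz = 0.16/41 = 3.9 × 10⁻³ kg m⁻⁴
  168–240 m: Δρ/Δz = 1.97/72 = 0.027 kg m⁻⁴
The largest gradient is in the 168–240 m interval — the pycnocline.

168–240 m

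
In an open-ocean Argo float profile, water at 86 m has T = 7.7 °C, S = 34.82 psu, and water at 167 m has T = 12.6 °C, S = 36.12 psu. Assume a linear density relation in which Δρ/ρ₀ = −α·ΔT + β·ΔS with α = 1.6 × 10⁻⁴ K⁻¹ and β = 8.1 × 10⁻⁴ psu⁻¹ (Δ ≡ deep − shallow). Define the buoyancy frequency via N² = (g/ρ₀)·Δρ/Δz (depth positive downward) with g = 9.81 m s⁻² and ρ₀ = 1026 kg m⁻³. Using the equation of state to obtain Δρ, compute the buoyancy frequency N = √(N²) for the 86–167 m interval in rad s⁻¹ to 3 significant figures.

5.71 × 10⁻³ rad s⁻¹

ΔT = +4.9 K, ΔS = +1.30 psu (deep − shallow).
Δρ/ρ₀ = −αΔT + βΔS = -7.84 × 10⁻⁴ + 1.053 × 10⁻³ = 2.69 × 10⁻⁴, so Δρ ≈ 0.2760 kg m⁻³.
N² = (g/ρ₀)·Δρ/Δz = g·(Δρ/ρ₀)/Δz = 9.81 × 2.69 × 10⁻⁴ / 81 = 3.2579 × 10⁻⁵ s⁻².
N = √(3.2579 × 10⁻⁵) = 5.7078 × 10⁻³ rad s⁻¹ ≈ 5.71 × 10⁻³ rad s⁻¹.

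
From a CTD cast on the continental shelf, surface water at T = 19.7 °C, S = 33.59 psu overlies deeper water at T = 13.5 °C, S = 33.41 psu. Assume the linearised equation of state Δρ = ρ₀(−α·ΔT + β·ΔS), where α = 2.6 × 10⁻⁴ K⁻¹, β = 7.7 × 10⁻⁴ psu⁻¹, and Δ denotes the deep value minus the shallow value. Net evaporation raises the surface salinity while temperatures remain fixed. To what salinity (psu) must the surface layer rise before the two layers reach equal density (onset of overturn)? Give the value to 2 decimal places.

Neutral buoyancy requires −α(T_deep − T_surf) + β(S_deep − S_surf′) = 0.
S_surf′ = S_deep − (α/β)·ΔT = 33.41 − (2.6 × 10⁻⁴/7.7 × 10⁻⁴)·(-6.2) = 35.5035 psu.
Increase required: 35.5035 − 33.59 = 1.9135 psu.

35.50 psu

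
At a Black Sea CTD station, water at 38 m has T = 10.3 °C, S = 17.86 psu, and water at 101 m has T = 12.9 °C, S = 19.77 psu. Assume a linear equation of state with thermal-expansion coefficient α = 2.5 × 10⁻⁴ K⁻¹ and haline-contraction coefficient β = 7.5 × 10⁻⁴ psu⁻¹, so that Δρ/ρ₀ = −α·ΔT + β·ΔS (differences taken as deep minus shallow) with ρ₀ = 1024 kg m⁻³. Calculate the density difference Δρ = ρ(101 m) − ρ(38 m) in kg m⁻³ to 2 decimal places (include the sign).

ΔT = +2.6 K, ΔS = +1.91 psu (deep − shallow).
Δρ/ρ₀ = −(2.5 × 10⁻⁴)(+2.6) + (7.5 × 10⁻⁴)(+1.91) = 7.825 × 10⁻⁴.
Δρ = 1024 × (7.825 × 10⁻⁴) = +0.80 kg m⁻³.
Positive Δρ: denser below, stable.

+0.80 kg m⁻³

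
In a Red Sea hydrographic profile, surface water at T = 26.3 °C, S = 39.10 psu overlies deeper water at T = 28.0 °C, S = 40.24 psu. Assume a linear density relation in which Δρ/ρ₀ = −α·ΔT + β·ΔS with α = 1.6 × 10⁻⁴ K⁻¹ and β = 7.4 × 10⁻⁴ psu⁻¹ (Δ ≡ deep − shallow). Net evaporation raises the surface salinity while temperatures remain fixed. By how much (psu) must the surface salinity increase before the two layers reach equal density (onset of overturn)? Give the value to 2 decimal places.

0.77 psu

Neutral buoyancy requires −α(T_deep − T_surf) + β(S_deep − S_surf′) = 0.
S_surf′ = S_deep − (α/β)·ΔT = 40.24 − (1.6 × 10⁻⁴/7.4 × 10⁻⁴)·(+1.7) = 39.8724 psu.
Increase required: 39.8724 − 39.10 = 0.7724 psu.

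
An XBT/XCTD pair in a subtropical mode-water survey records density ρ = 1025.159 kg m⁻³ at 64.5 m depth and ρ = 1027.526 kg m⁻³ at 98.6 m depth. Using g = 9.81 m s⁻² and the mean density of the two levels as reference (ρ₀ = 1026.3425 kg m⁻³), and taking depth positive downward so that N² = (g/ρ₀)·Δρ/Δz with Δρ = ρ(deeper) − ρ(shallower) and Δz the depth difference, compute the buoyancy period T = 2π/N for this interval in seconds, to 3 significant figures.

Δρ = 1027.526 − 1025.159 = 2.367 kg m⁻³ over Δz = 98.6 − 64.5 = 34.1 m.
N² = (9.81/1026.3425) × (2.367/34.1) = 6.6347 × 10⁻⁴ s⁻².
N = √(6.6347 × 10⁻⁴) = 0.025758 rad s⁻¹, so T = 2π/N = 243.93 s ≈ 244 s.

244 s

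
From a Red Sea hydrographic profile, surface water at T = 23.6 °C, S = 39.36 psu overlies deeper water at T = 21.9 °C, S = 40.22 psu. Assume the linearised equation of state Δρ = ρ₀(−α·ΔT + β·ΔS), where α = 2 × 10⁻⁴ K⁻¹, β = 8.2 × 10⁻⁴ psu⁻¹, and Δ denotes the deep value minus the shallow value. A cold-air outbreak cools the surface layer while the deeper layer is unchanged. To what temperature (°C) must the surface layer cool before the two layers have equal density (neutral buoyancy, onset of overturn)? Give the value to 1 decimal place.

Neutral buoyancy requires Δρ = 0, i.e. −α(T_deep − T_surf′) + β(S_deep − S_surf) = 0.
T_surf′ = T_deep − (β/α)·ΔS = 21.9 − (8.2 × 10⁻⁴/2 × 10⁻⁴)·(+0.86) = 18.374 °C.
Cooling required: 23.6 − (18.374) = 5.226 °C.

18.4 °C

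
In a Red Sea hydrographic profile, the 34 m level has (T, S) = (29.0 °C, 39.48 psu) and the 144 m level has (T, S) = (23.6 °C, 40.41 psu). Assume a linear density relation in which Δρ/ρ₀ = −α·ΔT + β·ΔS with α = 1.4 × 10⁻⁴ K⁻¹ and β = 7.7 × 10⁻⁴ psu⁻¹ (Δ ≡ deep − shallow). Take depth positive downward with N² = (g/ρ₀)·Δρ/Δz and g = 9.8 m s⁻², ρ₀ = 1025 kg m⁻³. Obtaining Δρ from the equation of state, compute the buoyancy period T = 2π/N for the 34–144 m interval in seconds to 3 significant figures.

ΔT = -5.4 K, ΔS = +0.93 psu (deep − shallow).
Δρ/ρ₀ = −αΔT + βΔS = 7.56 × 10⁻⁴ + 7.161 × 10⁻⁴ = 1.4721 × 10⁻³, so Δρ ≈ 1.509 kg m⁻³.
N² = (g/ρ₀)·Δρ/Δz = g·(Δρ/ρ₀)/Δz = 9.8 × 1.4721 × 10⁻³ / 110 = 1.3115 × 10⁻⁴ s⁻².
N = √(1.3115 × 10⁻⁴) = 0.011452 rad s⁻¹ → T = 2π/N = 548.65 s ≈ 549 s.

549 s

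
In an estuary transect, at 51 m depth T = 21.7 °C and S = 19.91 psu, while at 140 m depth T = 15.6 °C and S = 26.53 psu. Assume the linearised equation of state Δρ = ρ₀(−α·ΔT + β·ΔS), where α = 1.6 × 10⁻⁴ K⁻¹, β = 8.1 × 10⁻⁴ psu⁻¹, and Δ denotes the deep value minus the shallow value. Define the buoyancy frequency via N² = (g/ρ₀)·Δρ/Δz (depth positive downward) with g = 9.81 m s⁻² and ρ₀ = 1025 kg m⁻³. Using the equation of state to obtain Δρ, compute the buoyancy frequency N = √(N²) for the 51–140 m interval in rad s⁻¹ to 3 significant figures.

0.0264 rad s⁻¹

ΔT = -6.1 K, ΔS = +6.62 psu (deep − shallow).
Δρ/ρ₀ = −αΔT + βΔS = 9.76 × 10⁻⁴ + 5.3622 × 10⁻³ = 6.3382 × 10⁻³, so Δρ ≈ 6.497 kg m⁻³.
N² = (g/ρ₀)·Δρ/Δz = g·(Δρ/ρ₀)/Δz = 9.81 × 6.3382 × 10⁻³ / 89 = 6.9863 × 10⁻⁴ s⁻².
N = √(6.9863 × 10⁻⁴) = 0.026432 rad s⁻¹ ≈ 0.0264 rad s⁻¹.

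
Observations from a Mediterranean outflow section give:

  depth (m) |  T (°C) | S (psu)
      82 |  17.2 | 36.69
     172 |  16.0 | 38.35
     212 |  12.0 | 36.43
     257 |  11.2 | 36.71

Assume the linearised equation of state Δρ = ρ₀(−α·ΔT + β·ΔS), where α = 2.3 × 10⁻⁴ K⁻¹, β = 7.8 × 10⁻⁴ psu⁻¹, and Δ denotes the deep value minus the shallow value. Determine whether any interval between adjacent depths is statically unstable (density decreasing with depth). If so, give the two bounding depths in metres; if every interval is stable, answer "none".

172–212 m

Evaluate Δρ/ρ₀ = −αΔT + βΔS across each adjacent pair:
  82–172 m: −αΔT+βΔS = −(2.3 × 10⁻⁴)(-1.2)+(7.8 × 10⁻⁴)(+1.66) = 1.6 × 10⁻³ → stable
  172–212 m: −αΔT+βΔS = −(2.3 × 10⁻⁴)(-4.0)+(7.8 × 10⁻⁴)(-1.92) = -5.8 × 10⁻⁴ → UNSTABLE
  212–257 m: −αΔT+βΔS = −(2.3 × 10⁻⁴)(-0.8)+(7.8 × 10⁻⁴)(+0.28) = 4.0 × 10⁻⁴ → stable
The 172–212 m interval has Δρ < 0: lighter water underlies denser water.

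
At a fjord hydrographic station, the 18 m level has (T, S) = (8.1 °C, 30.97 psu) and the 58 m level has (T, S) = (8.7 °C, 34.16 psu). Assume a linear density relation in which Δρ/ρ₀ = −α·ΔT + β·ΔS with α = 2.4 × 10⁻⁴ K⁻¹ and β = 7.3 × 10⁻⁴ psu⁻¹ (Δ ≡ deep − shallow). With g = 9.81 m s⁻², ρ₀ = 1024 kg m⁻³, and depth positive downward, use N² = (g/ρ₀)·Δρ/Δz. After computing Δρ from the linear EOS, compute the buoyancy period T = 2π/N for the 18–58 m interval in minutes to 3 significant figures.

ΔT = +0.6 K, ΔS = +3.19 psu (deep − shallow).
Δρ/ρ₀ = −αΔT + βΔS = -1.44 × 10⁻⁴ + 2.3287 × 10⁻³ = 2.1847 × 10⁻³, so Δρ ≈ 2.237 kg m⁻³.
N² = (g/ρ₀)·Δρ/Δz = g·(Δρ/ρ₀)/Δz = 9.81 × 2.1847 × 10⁻³ / 40 = 5.3580 × 10⁻⁴ s⁻².
N = √(5.3580 × 10⁻⁴) = 0.023147 rad s⁻¹ → T = 2π/N = 271.45 s = 4.5242 min ≈ 4.52 min.

4.52 min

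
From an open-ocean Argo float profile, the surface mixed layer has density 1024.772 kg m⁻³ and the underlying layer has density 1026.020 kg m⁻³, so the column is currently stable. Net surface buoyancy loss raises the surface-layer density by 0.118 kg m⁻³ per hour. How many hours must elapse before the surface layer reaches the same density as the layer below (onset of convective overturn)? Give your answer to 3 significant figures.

Density deficit of the surface layer: 1026.020 − 1024.772 = 1.248 kg m⁻³.
Required change = 1.248 / 0.118 = 10.6 hours.

10.6 hours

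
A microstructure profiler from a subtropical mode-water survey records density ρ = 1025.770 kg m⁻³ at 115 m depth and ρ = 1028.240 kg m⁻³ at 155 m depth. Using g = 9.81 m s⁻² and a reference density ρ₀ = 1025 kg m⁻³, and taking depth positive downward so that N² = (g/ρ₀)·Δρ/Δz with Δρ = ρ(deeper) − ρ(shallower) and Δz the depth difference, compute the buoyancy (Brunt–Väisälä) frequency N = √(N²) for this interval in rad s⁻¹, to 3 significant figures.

0.0243 rad s⁻¹

Δρ = 1028.240 − 1025.770 = 2.470 kg m⁻³ over Δz = 155 − 115 = 40 m.
N² = (9.81/1025) × (2.470/40) = 5.9099 × 10⁻⁴ s⁻².
N = √(5.9099 × 10⁻⁴) = 0.024310 rad s⁻¹ ≈ 0.0243 rad s⁻¹.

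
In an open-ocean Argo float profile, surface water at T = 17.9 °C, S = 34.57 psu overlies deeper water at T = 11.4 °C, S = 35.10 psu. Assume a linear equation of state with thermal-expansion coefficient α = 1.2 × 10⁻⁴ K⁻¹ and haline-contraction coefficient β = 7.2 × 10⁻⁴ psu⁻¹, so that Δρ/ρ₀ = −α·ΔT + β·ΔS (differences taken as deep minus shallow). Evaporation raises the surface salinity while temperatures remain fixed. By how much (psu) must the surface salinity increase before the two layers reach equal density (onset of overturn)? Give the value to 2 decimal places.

Neutral buoyancy requires −α(T_deep − T_surf) + β(S_deep − S_surf′) = 0.
S_surf′ = S_deep − (α/β)·ΔT = 35.10 − (1.2 × 10⁻⁴/7.2 × 10⁻⁴)·(-6.5) = 36.1833 psu.
Increase required: 36.1833 − 34.57 = 1.6133 psu.

1.61 psu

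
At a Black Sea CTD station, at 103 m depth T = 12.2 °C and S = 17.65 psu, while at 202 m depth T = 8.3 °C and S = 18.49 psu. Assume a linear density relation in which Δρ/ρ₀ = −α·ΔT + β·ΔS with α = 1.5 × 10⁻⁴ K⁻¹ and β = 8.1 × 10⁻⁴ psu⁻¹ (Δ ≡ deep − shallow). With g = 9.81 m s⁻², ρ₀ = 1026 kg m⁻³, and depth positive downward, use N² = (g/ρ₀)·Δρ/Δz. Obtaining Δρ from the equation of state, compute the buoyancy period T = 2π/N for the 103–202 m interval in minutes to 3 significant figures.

ΔT = -3.9 K, ΔS = +0.84 psu (deep − shallow).
Δρ/ρ₀ = −αΔT + βΔS = 5.85 × 10⁻⁴ + 6.804 × 10⁻⁴ = 1.2654 × 10⁻³, so Δρ ≈ 1.298 kg m⁻³.
N² = (g/ρ₀)·Δρ/Δz = g·(Δρ/ρ₀)/Δz = 9.81 × 1.2654 × 10⁻³ / 99 = 1.2539 × 10⁻⁴ s⁻².
N = √(1.2539 × 10⁻⁴) = 0.011198 rad s⁻¹ → T = 2π/N = 561.10 s = 9.3517 min ≈ 9.35 min.

9.35 min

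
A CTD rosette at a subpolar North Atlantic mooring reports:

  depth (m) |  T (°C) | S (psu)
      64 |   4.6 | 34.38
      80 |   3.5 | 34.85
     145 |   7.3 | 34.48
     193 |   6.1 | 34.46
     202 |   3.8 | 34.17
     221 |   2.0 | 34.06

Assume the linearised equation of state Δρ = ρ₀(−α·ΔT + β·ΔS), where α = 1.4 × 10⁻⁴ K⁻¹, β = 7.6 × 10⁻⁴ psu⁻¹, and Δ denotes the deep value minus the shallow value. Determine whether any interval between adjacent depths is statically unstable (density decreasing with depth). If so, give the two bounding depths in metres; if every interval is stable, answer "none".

Evaluate Δρ/ρ₀ = −αΔT + βΔS across each adjacent pair:
  64–80 m: −αΔT+βΔS = −(1.4 × 10⁻⁴)(-1.1)+(7.6 × 10⁻⁴)(+0.47) = 5.1 × 10⁻⁴ → stable
  80–145 m: −αΔT+βΔS = −(1.4 × 10⁻⁴)(+3.8)+(7.6 × 10⁻⁴)(-0.37) = -8.1 × 10⁻⁴ → UNSTABLE
  145–193 m: −αΔT+βΔS = −(1.4 × 10⁻⁴)(-1.2)+(7.6 × 10⁻⁴)(-0.02) = 1.5 × 10⁻⁴ → stable
  193–202 m: −αΔT+βΔS = −(1.4 × 10⁻⁴)(-2.3)+(7.6 × 10⁻⁴)(-0.29) = 1.0 × 10⁻⁴ → stable
  202–221 m: −αΔT+βΔS = −(1.4 × 10⁻⁴)(-1.8)+(7.6 × 10⁻⁴)(-0.11) = 1.7 × 10⁻⁴ → stable
The 80–145 m interval has Δρ < 0: lighter water underlies denser water.

80–145 m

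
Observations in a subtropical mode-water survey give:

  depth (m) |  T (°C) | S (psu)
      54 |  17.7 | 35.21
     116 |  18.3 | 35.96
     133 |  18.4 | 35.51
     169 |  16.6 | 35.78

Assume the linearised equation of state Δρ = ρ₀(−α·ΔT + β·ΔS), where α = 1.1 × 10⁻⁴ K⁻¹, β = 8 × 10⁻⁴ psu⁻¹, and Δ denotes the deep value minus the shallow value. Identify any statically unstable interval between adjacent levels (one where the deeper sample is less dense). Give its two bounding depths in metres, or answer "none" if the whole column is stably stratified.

Evaluate Δρ/ρ₀ = −αΔT + βΔS across each adjacent pair:
  54–116 m: −αΔT+βΔS = −(1.1 × 10⁻⁴)(+0.6)+(8 × 10⁻⁴)(+0.75) = 5.3 × 10⁻⁴ → stable
  116–133 m: −αΔT+βΔS = −(1.1 × 10⁻⁴)(+0.1)+(8 × 10⁻⁴)(-0.45) = -3.7 × 10⁻⁴ → UNSTABLE
  133–169 m: −αΔT+βΔS = −(1.1 × 10⁻⁴)(-1.8)+(8 × 10⁻⁴)(+0.27) = 4.1 × 10⁻⁴ → stable
The 116–133 m interval has Δρ < 0: lighter water underlies denser water.

116–133 m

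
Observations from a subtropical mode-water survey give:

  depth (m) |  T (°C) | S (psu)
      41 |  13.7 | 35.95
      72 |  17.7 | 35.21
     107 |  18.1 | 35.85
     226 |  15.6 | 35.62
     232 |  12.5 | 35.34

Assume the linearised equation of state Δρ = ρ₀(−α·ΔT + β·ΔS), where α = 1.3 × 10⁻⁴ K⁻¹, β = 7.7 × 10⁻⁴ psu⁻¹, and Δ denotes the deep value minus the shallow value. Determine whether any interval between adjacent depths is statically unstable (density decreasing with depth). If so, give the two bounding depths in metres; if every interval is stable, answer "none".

Evaluate Δρ/ρ₀ = −αΔT + βΔS across each adjacent pair:
  41–72 m: −αΔT+βΔS = −(1.3 × 10⁻⁴)(+4.0)+(7.7 × 10⁻⁴)(-0.74) = -1.1 × 10⁻³ → UNSTABLE
  72–107 m: −αΔT+βΔS = −(1.3 × 10⁻⁴)(+0.4)+(7.7 × 10⁻⁴)(+0.64) = 4.4 × 10⁻⁴ → stable
  107–226 m: −αΔT+βΔS = −(1.3 × 10⁻⁴)(-2.5)+(7.7 × 10⁻⁴)(-0.23) = 1.5 × 10⁻⁴ → stable
  226–232 m: −αΔT+βΔS = −(1.3 × 10⁻⁴)(-3.1)+(7.7 × 10⁻⁴)(-0.28) = 1.9 × 10⁻⁴ → stable
The 41–72 m interval has Δρ < 0: lighter water underlies denser water.

41–72 m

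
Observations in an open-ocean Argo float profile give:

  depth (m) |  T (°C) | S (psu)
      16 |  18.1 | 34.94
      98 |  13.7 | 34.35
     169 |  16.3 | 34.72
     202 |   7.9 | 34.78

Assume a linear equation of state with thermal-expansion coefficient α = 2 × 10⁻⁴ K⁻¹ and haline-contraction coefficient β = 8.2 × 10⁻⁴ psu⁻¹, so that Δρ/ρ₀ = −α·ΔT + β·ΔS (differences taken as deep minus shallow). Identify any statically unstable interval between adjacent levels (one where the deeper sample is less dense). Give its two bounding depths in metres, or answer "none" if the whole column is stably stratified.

Evaluate Δρ/ρ₀ = −αΔT + βΔS across each adjacent pair:
  16–98 m: −αΔT+βΔS = −(2 × 10⁻⁴)(-4.4)+(8.2 × 10⁻⁴)(-0.59) = 4.0 × 10⁻⁴ → stable
  98–169 m: −αΔT+βΔS = −(2 × 10⁻⁴)(+2.6)+(8.2 × 10⁻⁴)(+0.37) = -2.2 × 10⁻⁴ → UNSTABLE
  169–202 m: −αΔT+βΔS = −(2 × 10⁻⁴)(-8.4)+(8.2 × 10⁻⁴)(+0.06) = 1.7 × 10⁻³ → stable
The 98–169 m interval has Δρ < 0: lighter water underlies denser water.

98–169 m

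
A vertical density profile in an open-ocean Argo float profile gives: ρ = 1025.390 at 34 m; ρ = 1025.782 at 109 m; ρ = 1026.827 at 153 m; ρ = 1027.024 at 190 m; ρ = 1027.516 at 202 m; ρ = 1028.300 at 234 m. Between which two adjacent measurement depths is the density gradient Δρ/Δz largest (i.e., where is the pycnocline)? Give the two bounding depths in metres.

190–202 m

Compute the density gradient over each adjacent pair:
  34–109 m: Δρ/Δz = 0.392/75 = 5.2 × 10⁻³ kg m⁻⁴
  109–153 m: Δρ/Δz = 1.045/44 = 0.024 kg m⁻⁴
  153–190 m: Δρ/Δz = 0.197/37 = 5.3 × 10⁻³ kg m⁻⁴
  190–202 m: Δρ/Δz = 0.492/12 = 0.041 kg m⁻⁴
  202–234 m: Δρ/Δz = 0.784/32 = 0.025 kg m⁻⁴
The largest gradient is in the 190–202 m interval — the pycnocline.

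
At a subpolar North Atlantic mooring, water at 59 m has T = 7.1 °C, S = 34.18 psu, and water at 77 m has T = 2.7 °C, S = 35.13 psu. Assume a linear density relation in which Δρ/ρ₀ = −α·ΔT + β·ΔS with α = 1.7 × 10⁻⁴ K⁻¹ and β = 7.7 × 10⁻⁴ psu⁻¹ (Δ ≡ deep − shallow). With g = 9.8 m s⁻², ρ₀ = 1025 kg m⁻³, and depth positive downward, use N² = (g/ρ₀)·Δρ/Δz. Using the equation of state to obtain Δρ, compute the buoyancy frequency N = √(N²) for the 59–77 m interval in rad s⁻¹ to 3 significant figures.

ΔT = -4.4 K, ΔS = +0.95 psu (deep − shallow).
Δρ/ρ₀ = −αΔT + βΔS = 7.48 × 10⁻⁴ + 7.315 × 10⁻⁴ = 1.4795 × 10⁻³, so Δρ ≈ 1.516 kg m⁻³.
N² = (g/ρ₀)·Δρ/Δz = g·(Δρ/ρ₀)/Δz = 9.8 × 1.4795 × 10⁻³ / 18 = 8.0551 × 10⁻⁴ s⁻².
N = √(8.0551 × 10⁻⁴) = 0.028382 rad s⁻¹ ≈ 0.0284 rad s⁻¹.

0.0284 rad s⁻¹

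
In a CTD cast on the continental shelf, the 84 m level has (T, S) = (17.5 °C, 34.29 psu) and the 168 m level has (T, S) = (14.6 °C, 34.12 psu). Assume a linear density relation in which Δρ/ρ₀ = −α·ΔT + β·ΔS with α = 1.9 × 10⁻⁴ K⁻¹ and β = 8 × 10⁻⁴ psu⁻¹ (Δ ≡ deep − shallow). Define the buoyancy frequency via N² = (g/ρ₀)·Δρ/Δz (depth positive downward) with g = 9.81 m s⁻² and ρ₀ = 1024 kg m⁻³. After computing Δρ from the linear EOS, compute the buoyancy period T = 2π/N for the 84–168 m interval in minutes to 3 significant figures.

ΔT = -2.9 K, ΔS = -0.17 psu (deep − shallow).
Δρ/ρ₀ = −αΔT + βΔS = 5.51 × 10⁻⁴ − 1.36 × 10⁻⁴ = 4.15 × 10⁻⁴, so Δρ ≈ 0.4250 kg m⁻³.
N² = (g/ρ₀)·Δρ/Δz = g·(Δρ/ρ₀)/Δz = 9.81 × 4.15 × 10⁻⁴ / 84 = 4.8466 × 10⁻⁵ s⁻².
N = √(4.8466 × 10⁻⁵) = 6.9618 × 10⁻³ rad s⁻¹ → T = 2π/N = 902.52 s = 15.042 min ≈ 15.0 min.

15.0 min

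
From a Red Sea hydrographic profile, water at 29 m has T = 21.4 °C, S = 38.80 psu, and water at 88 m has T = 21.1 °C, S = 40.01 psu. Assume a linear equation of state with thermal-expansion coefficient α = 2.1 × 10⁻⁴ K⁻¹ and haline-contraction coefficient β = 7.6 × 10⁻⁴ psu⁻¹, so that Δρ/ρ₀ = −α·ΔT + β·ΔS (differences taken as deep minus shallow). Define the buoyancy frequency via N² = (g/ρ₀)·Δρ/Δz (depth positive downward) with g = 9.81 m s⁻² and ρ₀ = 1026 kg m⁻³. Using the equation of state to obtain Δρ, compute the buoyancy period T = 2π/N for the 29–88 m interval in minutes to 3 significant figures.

ΔT = -0.3 K, ΔS = +1.21 psu (deep − shallow).
Δρ/ρ₀ = −αΔT + βΔS = 6.30 × 10⁻⁵ + 9.196 × 10⁻⁴ = 9.826 × 10⁻⁴, so Δρ ≈ 1.008 kg m⁻³.
N² = (g/ρ₀)·Δρ/Δz = g·(Δρ/ρ₀)/Δz = 9.81 × 9.826 × 10⁻⁴ / 59 = 1.6338 × 10⁻⁴ s⁻².
N = √(1.6338 × 10⁻⁴) = 0.012782 rad s⁻¹ → T = 2π/N = 491.57 s = 8.1928 min ≈ 8.19 min.

8.19 min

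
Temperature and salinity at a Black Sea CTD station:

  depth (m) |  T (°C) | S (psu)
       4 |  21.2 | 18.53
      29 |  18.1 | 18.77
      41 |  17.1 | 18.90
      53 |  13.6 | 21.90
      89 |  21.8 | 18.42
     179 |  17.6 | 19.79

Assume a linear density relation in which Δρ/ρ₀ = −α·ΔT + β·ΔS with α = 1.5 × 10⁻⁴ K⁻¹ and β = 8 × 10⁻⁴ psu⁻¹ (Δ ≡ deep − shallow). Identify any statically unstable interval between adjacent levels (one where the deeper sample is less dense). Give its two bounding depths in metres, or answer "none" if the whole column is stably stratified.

Evaluate Δρ/ρ₀ = −αΔT + βΔS across each adjacent pair:
  4–29 m: −αΔT+βΔS = −(1.5 × 10⁻⁴)(-3.1)+(8 × 10⁻⁴)(+0.24) = 6.6 × 10⁻⁴ → stable
  29–41 m: −αΔT+βΔS = −(1.5 × 10⁻⁴)(-1.0)+(8 × 10⁻⁴)(+0.13) = 2.5 × 10⁻⁴ → stable
  41–53 m: −αΔT+βΔS = −(1.5 × 10⁻⁴)(-3.5)+(8 × 10⁻⁴)(+3.00) = 2.9 × 10⁻³ → stable
  53–89 m: −αΔT+βΔS = −(1.5 × 10⁻⁴)(+8.2)+(8 × 10⁻⁴)(-3.48) = -4.0 × 10⁻³ → UNSTABLE
  89–179 m: −αΔT+βΔS = −(1.5 × 10⁻⁴)(-4.2)+(8 × 10⁻⁴)(+1.37) = 1.7 × 10⁻³ → stable
The 53–89 m interval has Δρ < 0: lighter water underlies denser water.

53–89 m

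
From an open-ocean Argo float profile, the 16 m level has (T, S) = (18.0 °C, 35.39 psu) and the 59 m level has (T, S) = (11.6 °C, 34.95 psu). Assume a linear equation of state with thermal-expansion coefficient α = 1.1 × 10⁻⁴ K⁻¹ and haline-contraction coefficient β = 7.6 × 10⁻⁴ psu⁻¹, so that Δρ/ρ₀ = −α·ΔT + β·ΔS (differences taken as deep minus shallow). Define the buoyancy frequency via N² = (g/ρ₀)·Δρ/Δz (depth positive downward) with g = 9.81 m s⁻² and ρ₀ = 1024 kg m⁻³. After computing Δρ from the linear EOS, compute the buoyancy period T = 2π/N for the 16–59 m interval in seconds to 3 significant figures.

684 s

ΔT = -6.4 K, ΔS = -0.44 psu (deep − shallow).
Δρ/ρ₀ = −αΔT + βΔS = 7.04 × 10⁻⁴ − 3.344 × 10⁻⁴ = 3.696 × 10⁻⁴, so Δρ ≈ 0.3785 kg m⁻³.
N² = (g/ρ₀)·Δρ/Δz = g·(Δρ/ρ₀)/Δz = 9.81 × 3.696 × 10⁻⁴ / 43 = 8.4320 × 10⁻⁵ s⁻².
N = √(8.4320 × 10⁻⁵) = 9.1826 × 10⁻³ rad s⁻¹ → T = 2π/N = 684.25 s ≈ 684 s.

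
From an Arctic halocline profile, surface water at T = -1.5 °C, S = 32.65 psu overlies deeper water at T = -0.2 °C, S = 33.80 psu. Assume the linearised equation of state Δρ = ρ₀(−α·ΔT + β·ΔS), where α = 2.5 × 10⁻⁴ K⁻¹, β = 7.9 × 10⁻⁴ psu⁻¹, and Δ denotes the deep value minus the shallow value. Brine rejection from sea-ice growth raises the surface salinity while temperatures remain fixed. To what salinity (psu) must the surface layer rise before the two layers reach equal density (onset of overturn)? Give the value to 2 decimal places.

Neutral buoyancy requires −α(T_deep − T_surf) + β(S_deep − S_surf′) = 0.
S_surf′ = S_deep − (α/β)·ΔT = 33.80 − (2.5 × 10⁻⁴/7.9 × 10⁻⁴)·(+1.3) = 33.3886 psu.
Increase required: 33.3886 − 32.65 = 0.7386 psu.

33.39 psu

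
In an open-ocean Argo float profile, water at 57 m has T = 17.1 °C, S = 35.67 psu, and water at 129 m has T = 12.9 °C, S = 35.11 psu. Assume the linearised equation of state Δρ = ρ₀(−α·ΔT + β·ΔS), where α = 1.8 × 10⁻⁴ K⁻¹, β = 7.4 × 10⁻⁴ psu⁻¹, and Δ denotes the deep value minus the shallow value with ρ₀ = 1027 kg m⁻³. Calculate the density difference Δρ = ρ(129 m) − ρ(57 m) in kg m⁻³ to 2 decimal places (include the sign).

+0.35 kg m⁻³

ΔT = -4.2 K, ΔS = -0.56 psu (deep − shallow).
Δρ/ρ₀ = −(1.8 × 10⁻⁴)(-4.2) + (7.4 × 10⁻⁴)(-0.56) = 3.416 × 10⁻⁴.
Δρ = 1027 × (3.416 × 10⁻⁴) = +0.35 kg m⁻³.
Positive Δρ: denser below, stable.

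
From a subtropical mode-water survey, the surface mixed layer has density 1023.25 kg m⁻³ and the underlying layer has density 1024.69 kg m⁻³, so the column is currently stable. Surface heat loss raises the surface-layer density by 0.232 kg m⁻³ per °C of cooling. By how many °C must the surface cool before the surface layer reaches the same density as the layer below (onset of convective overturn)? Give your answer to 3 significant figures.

Density deficit of the surface layer: 1024.69 − 1023.25 = 1.44 kg m⁻³.
Required change = 1.44 / 0.232 = 6.21 °C.

6.21 °C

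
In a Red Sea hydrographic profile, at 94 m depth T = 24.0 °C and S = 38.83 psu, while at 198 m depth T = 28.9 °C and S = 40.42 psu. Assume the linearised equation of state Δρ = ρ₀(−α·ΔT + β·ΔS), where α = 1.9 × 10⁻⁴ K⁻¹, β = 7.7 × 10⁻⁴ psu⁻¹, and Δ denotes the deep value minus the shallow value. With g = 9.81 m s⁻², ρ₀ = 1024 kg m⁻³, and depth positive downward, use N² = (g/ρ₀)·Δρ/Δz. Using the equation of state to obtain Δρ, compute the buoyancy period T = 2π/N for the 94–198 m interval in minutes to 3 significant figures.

ΔT = +4.9 K, ΔS = +1.59 psu (deep − shallow).
Δρ/ρ₀ = −αΔT + βΔS = -9.31 × 10⁻⁴ + 1.2243 × 10⁻³ = 2.933 × 10⁻⁴, so Δρ ≈ 0.3003 kg m⁻³.
N² = (g/ρ₀)·Δρ/Δz = g·(Δρ/ρ₀)/Δz = 9.81 × 2.933 × 10⁻⁴ / 104 = 2.7666 × 10⁻⁵ s⁻².
N = √(2.7666 × 10⁻⁵) = 5.2598 × 10⁻³ rad s⁻¹ → T = 2π/N = 1.1946 × 10³ s = 19.910 min ≈ 19.9 min.

19.9 min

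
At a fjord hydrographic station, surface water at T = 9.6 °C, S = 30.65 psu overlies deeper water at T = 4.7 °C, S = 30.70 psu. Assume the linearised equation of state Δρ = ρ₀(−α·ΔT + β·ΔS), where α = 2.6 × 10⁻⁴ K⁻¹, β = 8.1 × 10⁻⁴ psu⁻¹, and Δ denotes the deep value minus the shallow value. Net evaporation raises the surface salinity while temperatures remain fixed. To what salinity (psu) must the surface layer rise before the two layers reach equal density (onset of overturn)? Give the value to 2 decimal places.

32.27 psu

Neutral buoyancy requires −α(T_deep − T_surf) + β(S_deep − S_surf′) = 0.
S_surf′ = S_deep − (α/β)·ΔT = 30.70 − (2.6 × 10⁻⁴/8.1 × 10⁻⁴)·(-4.9) = 32.2728 psu.
Increase required: 32.2728 − 30.65 = 1.6228 psu.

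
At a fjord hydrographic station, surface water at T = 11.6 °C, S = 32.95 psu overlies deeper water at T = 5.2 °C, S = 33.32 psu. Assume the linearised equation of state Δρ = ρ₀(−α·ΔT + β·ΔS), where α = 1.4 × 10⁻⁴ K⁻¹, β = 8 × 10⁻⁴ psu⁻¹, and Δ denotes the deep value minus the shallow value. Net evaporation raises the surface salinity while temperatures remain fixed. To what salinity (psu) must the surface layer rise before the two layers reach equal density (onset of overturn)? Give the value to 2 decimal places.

34.44 psu

Neutral buoyancy requires −α(T_deep − T_surf) + β(S_deep − S_surf′) = 0.
S_surf′ = S_deep − (α/β)·ΔT = 33.32 − (1.4 × 10⁻⁴/8 × 10⁻⁴)·(-6.4) = 34.4400 psu.
Increase required: 34.4400 − 32.95 = 1.4900 psu.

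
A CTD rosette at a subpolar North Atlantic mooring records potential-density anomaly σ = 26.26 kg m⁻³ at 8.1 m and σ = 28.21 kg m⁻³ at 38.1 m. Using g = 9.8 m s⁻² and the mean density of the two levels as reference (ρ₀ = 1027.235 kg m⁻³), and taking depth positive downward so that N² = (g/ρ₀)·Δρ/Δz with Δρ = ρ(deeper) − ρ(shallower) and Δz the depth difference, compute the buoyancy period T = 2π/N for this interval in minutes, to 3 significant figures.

4.21 min

Δρ = 1028.21 − 1026.26 = 1.95 kg m⁻³ over Δz = 38.1 − 8.1 = 30 m.
N² = (9.8/1027.235) × (1.95/30) = 6.2011 × 10⁻⁴ s⁻².
N = √(6.2011 × 10⁻⁴) = 0.024902 rad s⁻¹, so T = 2π/N = 252.32 s = 4.2053 min ≈ 4.21 min.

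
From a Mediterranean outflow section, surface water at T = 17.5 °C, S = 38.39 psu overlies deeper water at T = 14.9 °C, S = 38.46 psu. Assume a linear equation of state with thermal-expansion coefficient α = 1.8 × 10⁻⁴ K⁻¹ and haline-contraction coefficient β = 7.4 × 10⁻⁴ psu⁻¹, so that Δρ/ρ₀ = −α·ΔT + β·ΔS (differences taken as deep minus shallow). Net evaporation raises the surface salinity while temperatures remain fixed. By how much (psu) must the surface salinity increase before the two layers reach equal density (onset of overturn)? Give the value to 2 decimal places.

Neutral buoyancy requires −α(T_deep − T_surf) + β(S_deep − S_surf′) = 0.
S_surf′ = S_deep − (α/β)·ΔT = 38.46 − (1.8 × 10⁻⁴/7.4 × 10⁻⁴)·(-2.6) = 39.0924 psu.
Increase required: 39.0924 − 38.39 = 0.7024 psu.

0.70 psu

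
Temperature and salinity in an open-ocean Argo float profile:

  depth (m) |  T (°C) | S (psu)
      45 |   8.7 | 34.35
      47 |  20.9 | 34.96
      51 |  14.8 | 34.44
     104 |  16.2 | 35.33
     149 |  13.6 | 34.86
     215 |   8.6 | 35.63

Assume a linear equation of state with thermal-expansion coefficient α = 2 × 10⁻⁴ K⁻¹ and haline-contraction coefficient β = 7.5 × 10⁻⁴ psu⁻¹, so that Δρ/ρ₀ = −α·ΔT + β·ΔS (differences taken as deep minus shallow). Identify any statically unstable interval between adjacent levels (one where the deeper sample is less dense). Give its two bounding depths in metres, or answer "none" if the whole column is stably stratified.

45–47 m

Evaluate Δρ/ρ₀ = −αΔT + βΔS across each adjacent pair:
  45–47 m: −αΔT+βΔS = −(2 × 10⁻⁴)(+12.2)+(7.5 × 10⁻⁴)(+0.61) = -2.0 × 10⁻³ → UNSTABLE
  47–51 m: −αΔT+βΔS = −(2 × 10⁻⁴)(-6.1)+(7.5 × 10⁻⁴)(-0.52) = 8.3 × 10⁻⁴ → stable
  51–104 m: −αΔT+βΔS = −(2 × 10⁻⁴)(+1.4)+(7.5 × 10⁻⁴)(+0.89) = 3.9 × 10⁻⁴ → stable
  104–149 m: −αΔT+βΔS = −(2 × 10⁻⁴)(-2.6)+(7.5 × 10⁻⁴)(-0.47) = 1.7 × 10⁻⁴ → stable
  149–215 m: −αΔT+βΔS = −(2 × 10⁻⁴)(-5.0)+(7.5 × 10⁻⁴)(+0.77) = 1.6 × 10⁻³ → stable
The 45–47 m interval has Δρ < 0: lighter water underlies denser water.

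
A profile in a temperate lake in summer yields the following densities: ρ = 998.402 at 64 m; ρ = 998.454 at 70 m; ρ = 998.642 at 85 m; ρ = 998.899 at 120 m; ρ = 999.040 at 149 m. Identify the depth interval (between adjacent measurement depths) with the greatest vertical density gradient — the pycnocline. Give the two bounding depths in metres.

Compute the density gradient over each adjacent pair:
  64–70 m: Δρ/Δz = 0.052/6 = 8.7 × 10⁻³ kg m⁻⁴
  70–85 m: Δρ/Δz = 0.188/15 = 0.013 kg m⁻⁴
  85–120 m: Δρ/Δz = 0.257/35 = 7.3 × 10⁻³ kg m⁻⁴
  120–149 m: Δρ/Δz = 0.141/29 = 4.9 × 10⁻³ kg m⁻⁴
The largest gradient is in the 70–85 m interval — the pycnocline.

70–85 m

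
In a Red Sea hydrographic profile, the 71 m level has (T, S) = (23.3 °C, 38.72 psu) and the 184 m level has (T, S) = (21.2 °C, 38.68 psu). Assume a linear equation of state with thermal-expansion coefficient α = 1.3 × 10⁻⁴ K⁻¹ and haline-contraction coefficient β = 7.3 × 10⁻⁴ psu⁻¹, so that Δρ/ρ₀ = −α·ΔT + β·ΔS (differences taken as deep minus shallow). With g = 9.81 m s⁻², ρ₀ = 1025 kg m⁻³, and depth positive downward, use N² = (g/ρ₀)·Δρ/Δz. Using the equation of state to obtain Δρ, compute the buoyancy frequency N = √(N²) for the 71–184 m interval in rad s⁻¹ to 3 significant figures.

4.60 × 10⁻³ rad s⁻¹

ΔT = -2.1 K, ΔS = -0.04 psu (deep − shallow).
Δρ/ρ₀ = −αΔT + βΔS = 2.73 × 10⁻⁴ − 2.92 × 10⁻⁵ = 2.438 × 10⁻⁴, so Δρ ≈ 0.2499 kg m⁻³.
N² = (g/ρ₀)·Δρ/Δz = g·(Δρ/ρ₀)/Δz = 9.81 × 2.438 × 10⁻⁴ / 113 = 2.1165 × 10⁻⁵ s⁻².
N = √(2.1165 × 10⁻⁵) = 4.6005 × 10⁻³ rad s⁻¹ ≈ 4.60 × 10⁻³ rad s⁻¹.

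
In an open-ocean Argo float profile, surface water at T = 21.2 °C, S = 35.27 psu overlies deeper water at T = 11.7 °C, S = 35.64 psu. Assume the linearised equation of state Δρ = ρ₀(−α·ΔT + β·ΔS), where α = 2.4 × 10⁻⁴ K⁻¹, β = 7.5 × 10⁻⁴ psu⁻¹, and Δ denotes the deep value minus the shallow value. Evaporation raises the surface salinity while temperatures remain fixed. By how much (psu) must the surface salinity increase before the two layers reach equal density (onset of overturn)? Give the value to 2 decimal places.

3.41 psu

Neutral buoyancy requires −α(T_deep − T_surf) + β(S_deep − S_surf′) = 0.
S_surf′ = S_deep − (α/β)·ΔT = 35.64 − (2.4 × 10⁻⁴/7.5 × 10⁻⁴)·(-9.5) = 38.6800 psu.
Increase required: 38.6800 − 35.27 = 3.4100 psu.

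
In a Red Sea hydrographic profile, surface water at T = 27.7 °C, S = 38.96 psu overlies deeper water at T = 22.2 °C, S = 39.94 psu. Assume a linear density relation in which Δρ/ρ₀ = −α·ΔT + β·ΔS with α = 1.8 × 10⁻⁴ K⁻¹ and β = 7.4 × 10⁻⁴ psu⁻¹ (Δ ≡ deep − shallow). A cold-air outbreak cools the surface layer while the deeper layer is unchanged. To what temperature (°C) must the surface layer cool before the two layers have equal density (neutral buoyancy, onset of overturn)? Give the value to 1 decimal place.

Neutral buoyancy requires Δρ = 0, i.e. −α(T_deep − T_surf′) + β(S_deep − S_surf) = 0.
T_surf′ = T_deep − (β/α)·ΔS = 22.2 − (7.4 × 10⁻⁴/1.8 × 10⁻⁴)·(+0.98) = 18.171 °C.
Cooling required: 27.7 − (18.171) = 9.529 °C.

18.2 °C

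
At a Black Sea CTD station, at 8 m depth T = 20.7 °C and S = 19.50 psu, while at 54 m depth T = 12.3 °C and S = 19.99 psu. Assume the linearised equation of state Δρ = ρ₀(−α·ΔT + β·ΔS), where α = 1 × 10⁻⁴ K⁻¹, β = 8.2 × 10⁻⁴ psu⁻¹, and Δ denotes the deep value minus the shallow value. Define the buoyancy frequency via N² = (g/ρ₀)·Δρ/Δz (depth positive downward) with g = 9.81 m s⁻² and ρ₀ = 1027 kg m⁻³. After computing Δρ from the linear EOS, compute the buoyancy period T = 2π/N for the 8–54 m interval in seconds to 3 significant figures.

ΔT = -8.4 K, ΔS = +0.49 psu (deep − shallow).
Δρ/ρ₀ = −αΔT + βΔS = 8.40 × 10⁻⁴ + 4.018 × 10⁻⁴ = 1.2418 × 10⁻³, so Δρ ≈ 1.275 kg m⁻³.
N² = (g/ρ₀)·Δρ/Δz = g·(Δρ/ρ₀)/Δz = 9.81 × 1.2418 × 10⁻³ / 46 = 2.6483 × 10⁻⁴ s⁻².
N = √(2.6483 × 10⁻⁴) = 0.016274 rad s⁻¹ → T = 2π/N = 386.09 s ≈ 386 s.

386 s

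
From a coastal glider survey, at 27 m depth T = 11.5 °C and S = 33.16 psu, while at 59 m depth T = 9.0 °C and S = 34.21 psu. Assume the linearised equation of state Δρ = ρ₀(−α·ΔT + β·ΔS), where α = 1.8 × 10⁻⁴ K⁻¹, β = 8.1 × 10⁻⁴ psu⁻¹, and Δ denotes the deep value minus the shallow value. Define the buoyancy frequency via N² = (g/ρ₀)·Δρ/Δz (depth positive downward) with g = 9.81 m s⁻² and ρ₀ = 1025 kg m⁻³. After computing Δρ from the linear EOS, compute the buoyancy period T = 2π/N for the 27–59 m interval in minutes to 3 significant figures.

ΔT = -2.5 K, ΔS = +1.05 psu (deep − shallow).
Δρ/ρ₀ = −αΔT + βΔS = 4.50 × 10⁻⁴ + 8.505 × 10⁻⁴ = 1.3005 × 10⁻³, so Δρ ≈ 1.333 kg m⁻³.
N² = (g/ρ₀)·Δρ/Δz = g·(Δρ/ρ₀)/Δz = 9.81 × 1.3005 × 10⁻³ / 32 = 3.9868 × 10⁻⁴ s⁻².
N = √(3.9868 × 10⁻⁴) = 0.019967 rad s⁻¹ → T = 2π/N = 314.68 s = 5.2447 min ≈ 5.24 min.

5.24 min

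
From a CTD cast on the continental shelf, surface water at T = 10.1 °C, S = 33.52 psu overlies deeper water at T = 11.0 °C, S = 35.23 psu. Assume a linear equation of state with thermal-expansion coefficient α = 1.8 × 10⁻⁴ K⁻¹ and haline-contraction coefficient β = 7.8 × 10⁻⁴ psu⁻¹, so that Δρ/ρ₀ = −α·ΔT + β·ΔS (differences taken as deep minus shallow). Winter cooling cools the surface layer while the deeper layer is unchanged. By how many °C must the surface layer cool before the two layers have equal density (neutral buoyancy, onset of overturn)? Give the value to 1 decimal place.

6.5 °C

Neutral buoyancy requires Δρ = 0, i.e. −α(T_deep − T_surf′) + β(S_deep − S_surf) = 0.
T_surf′ = T_deep − (β/α)·ΔS = 11.0 − (7.8 × 10⁻⁴/1.8 × 10⁻⁴)·(+1.71) = 3.590 °C.
Cooling required: 10.1 − (3.590) = 6.510 °C.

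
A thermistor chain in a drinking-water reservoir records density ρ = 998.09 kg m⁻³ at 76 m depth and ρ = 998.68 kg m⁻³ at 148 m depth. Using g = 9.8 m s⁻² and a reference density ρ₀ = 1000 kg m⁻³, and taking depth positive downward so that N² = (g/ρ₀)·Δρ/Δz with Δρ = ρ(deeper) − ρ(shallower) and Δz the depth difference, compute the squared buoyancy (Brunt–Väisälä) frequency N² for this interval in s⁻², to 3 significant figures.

Δρ = 998.68 − 998.09 = 0.59 kg m⁻³ over Δz = 148 − 76 = 72 m.
N² = (9.8/1000) × (0.59/72) = 8.0306 × 10⁻⁵ s⁻² ≈ 8.03 × 10⁻⁵ s⁻².

8.03 × 10⁻⁵ s⁻²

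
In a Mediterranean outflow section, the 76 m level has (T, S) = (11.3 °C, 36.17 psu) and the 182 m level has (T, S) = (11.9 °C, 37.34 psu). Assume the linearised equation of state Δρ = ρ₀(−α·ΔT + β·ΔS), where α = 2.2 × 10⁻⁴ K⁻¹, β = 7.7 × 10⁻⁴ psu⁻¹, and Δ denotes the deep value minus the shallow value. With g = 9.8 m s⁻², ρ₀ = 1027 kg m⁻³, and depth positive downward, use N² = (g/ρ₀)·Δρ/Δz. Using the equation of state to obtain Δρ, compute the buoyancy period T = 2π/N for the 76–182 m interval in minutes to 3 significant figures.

ΔT = +0.6 K, ΔS = +1.17 psu (deep − shallow).
Δρ/ρ₀ = −αΔT + βΔS = -1.32 × 10⁻⁴ + 9.009 × 10⁻⁴ = 7.689 × 10⁻⁴, so Δρ ≈ 0.7897 kg m⁻³.
N² = (g/ρ₀)·Δρ/Δz = g·(Δρ/ρ₀)/Δz = 9.8 × 7.689 × 10⁻⁴ / 106 = 7.1087 × 10⁻⁵ s⁻².
N = √(7.1087 × 10⁻⁵) = 8.4313 × 10⁻³ rad s⁻¹ → T = 2π/N = 745.22 s = 12.420 min ≈ 12.4 min.

12.4 min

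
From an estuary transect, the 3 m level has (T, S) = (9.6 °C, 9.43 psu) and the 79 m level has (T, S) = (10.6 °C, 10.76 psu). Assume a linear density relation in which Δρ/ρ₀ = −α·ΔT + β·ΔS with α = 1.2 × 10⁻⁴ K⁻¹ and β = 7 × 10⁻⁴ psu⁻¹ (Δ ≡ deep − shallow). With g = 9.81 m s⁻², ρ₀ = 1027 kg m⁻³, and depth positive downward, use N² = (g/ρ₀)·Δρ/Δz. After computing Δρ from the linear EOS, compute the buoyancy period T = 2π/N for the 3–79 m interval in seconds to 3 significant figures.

ΔT = +1.0 K, ΔS = +1.33 psu (deep − shallow).
Δρ/ρ₀ = −αΔT + βΔS = -1.20 × 10⁻⁴ + 9.31 × 10⁻⁴ = 8.11 × 10⁻⁴, so Δρ ≈ 0.8329 kg m⁻³.
N² = (g/ρ₀)·Δρ/Δz = g·(Δρ/ρ₀)/Δz = 9.81 × 8.11 × 10⁻⁴ / 76 = 1.0468 × 10⁻⁴ s⁻².
N = √(1.0468 × 10⁻⁴) = 0.010231 rad s⁻¹ → T = 2π/N = 614.13 s ≈ 614 s.

614 s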